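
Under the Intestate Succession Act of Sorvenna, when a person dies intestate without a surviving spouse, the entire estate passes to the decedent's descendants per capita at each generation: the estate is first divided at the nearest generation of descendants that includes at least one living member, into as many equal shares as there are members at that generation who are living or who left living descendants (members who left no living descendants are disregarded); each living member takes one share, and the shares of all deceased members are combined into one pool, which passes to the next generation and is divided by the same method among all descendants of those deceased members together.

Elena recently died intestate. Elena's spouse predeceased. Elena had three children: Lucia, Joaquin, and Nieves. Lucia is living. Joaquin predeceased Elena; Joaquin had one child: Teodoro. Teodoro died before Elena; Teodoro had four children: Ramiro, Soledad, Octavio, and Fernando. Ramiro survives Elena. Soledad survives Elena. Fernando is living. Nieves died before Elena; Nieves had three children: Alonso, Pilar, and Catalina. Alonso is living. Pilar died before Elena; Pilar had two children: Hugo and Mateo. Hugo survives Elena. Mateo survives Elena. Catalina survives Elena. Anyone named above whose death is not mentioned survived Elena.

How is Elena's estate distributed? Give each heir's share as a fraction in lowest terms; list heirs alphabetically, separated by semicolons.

Alonso 1/6; Catalina 1/6; Fernando 1/18; Hugo 1/18; Lucia 1/3; Mateo 1/18; Octavio 1/18; Ramiro 1/18; Soledad 1/18

There is no surviving spouse, so the entire estate passes to Elena's descendants per capita at each generation.
At generation 1 (Lucia, Joaquin, Nieves) there are 3 shares of (1)/3 = 1/3 each.
Living: Lucia — each takes 1/3.
Deceased: Joaquin and Nieves. Their combined 2/3 is pooled and carried to generation 2.
At generation 2 (Teodoro, Alonso, Pilar, Catalina) there are 4 shares of (2/3)/4 = 1/6 each.
Living: Alonso and Catalina — each takes 1/6.
Deceased: Teodoro and Pilar. Their combined 1/3 is pooled and carried to generation 3.
At generation 3 (Ramiro, Soledad, Octavio, Fernando, Hugo, Mateo) there are 6 shares of (1/3)/6 = 1/18 each.
Living: Ramiro, Soledad, Octavio, Fernando, Hugo, and Mateo — each takes 1/18.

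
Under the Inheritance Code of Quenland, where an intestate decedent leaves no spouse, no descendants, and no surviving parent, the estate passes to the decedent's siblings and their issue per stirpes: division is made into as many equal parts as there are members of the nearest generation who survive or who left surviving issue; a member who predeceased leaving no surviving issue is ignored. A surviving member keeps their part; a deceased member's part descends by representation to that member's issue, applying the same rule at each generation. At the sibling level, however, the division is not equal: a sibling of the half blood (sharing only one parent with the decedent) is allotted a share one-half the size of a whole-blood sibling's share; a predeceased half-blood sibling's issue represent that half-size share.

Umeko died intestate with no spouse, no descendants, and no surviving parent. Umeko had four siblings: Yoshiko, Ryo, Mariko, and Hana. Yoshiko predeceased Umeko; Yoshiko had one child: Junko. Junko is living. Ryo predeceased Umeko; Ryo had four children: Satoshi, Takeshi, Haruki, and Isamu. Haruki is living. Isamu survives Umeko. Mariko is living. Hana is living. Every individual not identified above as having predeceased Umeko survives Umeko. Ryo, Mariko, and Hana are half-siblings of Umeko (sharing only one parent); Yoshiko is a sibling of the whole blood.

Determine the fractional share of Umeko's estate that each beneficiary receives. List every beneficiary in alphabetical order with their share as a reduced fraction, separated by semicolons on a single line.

Hana 1/5; Haruki 1/20; Isamu 1/20; Junko 2/5; Mariko 1/5; Satoshi 1/20; Takeshi 1/20

No spouse, descendants, or parent survives, so the estate passes to Umeko's siblings per stirpes.
Half-blood siblings count for one-half the weight of whole-blood siblings at the initial division.
Dividing 1 in proportion to weights (total weight 5/2): Yoshiko (weight 1) → 2/5; Ryo (weight 1/2) → 1/5; Mariko (weight 1/2) → 1/5; Hana (weight 1/2) → 1/5.
Yoshiko predeceased; the 2/5 allotted to Yoshiko's branch passes to Yoshiko's issue by representation.
Junko is the sole taker at this level and receives the full 2/5.
Ryo predeceased; the 1/5 allotted to Ryo's branch passes to Ryo's issue by representation.
The 1/5 is divided into 4 equal shares of 1/20 among Satoshi, Takeshi, Haruki, Isamu.
Satoshi is living and takes 1/20.
Takeshi is living and takes 1/20.
Haruki is living and takes 1/20.
Isamu is living and takes 1/20.
Mariko is living and takes 1/5.
Hana is living and takes 1/5.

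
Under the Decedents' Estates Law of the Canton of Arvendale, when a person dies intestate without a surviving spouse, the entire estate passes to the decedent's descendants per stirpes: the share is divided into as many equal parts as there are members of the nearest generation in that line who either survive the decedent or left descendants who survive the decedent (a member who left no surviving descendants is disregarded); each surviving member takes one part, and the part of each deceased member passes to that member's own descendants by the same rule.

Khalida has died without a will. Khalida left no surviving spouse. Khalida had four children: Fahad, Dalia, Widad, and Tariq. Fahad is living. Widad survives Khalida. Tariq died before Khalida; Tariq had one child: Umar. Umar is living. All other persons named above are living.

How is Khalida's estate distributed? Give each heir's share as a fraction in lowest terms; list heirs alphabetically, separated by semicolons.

Dalia 1/4; Fahad 1/4; Umar 1/4; Widad 1/4

There is no surviving spouse, so the entire estate passes to Khalida's descendants per stirpes.
The estate is divided into 4 equal shares of 1/4 among Fahad, Dalia, Widad, Tariq.
Fahad is living and takes 1/4.
Dalia is living and takes 1/4.
Widad is living and takes 1/4.
Tariq predeceased; the 1/4 allotted to Tariq's branch passes to Tariq's issue by representation.
Umar is the sole taker at this level and receives the full 1/4.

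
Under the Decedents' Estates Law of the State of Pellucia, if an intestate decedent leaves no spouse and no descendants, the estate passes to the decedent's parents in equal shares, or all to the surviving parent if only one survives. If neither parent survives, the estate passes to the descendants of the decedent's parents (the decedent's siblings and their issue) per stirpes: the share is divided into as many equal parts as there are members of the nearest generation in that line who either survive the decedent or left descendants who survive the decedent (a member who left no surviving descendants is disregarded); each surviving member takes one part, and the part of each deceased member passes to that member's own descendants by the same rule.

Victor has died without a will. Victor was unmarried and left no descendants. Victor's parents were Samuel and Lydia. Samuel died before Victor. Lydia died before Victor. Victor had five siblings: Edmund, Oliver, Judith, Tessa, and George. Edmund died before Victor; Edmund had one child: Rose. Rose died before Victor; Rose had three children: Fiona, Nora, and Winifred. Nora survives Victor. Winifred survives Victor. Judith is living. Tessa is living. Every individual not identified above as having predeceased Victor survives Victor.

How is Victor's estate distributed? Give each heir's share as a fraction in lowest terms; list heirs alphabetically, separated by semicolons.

Fiona 1/15; George 1/5; Judith 1/5; Nora 1/15; Oliver 1/5; Tessa 1/5; Winifred 1/15

Neither parent survives and there are no descendants, so the estate passes to Victor's siblings and their issue per stirpes.
The estate is divided into 5 equal shares of 1/5 among Edmund, Oliver, Judith, Tessa, George.
Edmund predeceased; the 1/5 allotted to Edmund's branch passes to Edmund's issue by representation.
Rose's line is the sole branch at this level, so the full 1/5 passes to Rose's issue by representation.
The 1/5 is divided into 3 equal shares of 1/15 among Fiona, Nora, Winifred.
Fiona is living and takes 1/15.
Nora is living and takes 1/15.
Winifred is living and takes 1/15.
Oliver is living and takes 1/5.
Judith is living and takes 1/5.
Tessa is living and takes 1/5.
George is living and takes 1/5.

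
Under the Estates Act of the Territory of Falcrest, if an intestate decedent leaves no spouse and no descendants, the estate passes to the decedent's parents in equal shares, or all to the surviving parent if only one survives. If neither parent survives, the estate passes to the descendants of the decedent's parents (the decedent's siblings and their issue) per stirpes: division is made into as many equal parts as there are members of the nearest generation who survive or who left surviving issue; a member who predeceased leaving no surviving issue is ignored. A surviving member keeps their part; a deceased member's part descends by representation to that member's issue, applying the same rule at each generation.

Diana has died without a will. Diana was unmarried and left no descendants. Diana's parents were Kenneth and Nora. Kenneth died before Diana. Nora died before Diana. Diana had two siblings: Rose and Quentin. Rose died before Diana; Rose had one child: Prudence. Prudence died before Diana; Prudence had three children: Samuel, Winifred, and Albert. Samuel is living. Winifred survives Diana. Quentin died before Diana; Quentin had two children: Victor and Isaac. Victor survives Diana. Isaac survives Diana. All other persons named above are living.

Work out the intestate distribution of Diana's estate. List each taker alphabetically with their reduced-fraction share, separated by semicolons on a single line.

Neither parent survives and there are no descendants, so the estate passes to Diana's siblings and their issue per stirpes.
The estate is divided into 2 equal shares of 1/2 among Rose, Quentin.
Rose predeceased; the 1/2 allotted to Rose's branch passes to Rose's issue by representation.
Prudence's line is the sole branch at this level, so the full 1/2 passes to Prudence's issue by representation.
The 1/2 is divided into 3 equal shares of 1/6 among Samuel, Winifred, Albert.
Samuel is living and takes 1/6.
Winifred is living and takes 1/6.
Albert is living and takes 1/6.
Quentin predeceased; the 1/2 allotted to Quentin's branch passes to Quentin's issue by representation.
The 1/2 is divided into 2 equal shares of 1/4 among Victor, Isaac.
Victor is living and takes 1/4.
Isaac is living and takes 1/4.

Albert 1/6; Isaac 1/4; Samuel 1/6; Victor 1/4; Winifred 1/6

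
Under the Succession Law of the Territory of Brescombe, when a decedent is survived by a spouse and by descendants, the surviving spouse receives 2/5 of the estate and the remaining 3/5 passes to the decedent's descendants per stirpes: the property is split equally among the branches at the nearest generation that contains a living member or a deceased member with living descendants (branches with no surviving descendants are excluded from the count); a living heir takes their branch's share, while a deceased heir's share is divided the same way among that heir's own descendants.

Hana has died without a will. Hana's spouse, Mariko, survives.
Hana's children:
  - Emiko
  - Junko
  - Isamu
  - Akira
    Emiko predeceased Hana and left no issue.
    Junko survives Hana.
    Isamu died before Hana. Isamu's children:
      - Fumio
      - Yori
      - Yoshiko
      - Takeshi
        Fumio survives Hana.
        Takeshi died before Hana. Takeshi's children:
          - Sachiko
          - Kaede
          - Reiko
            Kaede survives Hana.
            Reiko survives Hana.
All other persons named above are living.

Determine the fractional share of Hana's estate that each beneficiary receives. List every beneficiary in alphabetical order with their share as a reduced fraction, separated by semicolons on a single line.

Akira 1/5; Fumio 1/20; Junko 1/5; Kaede 1/60; Mariko 2/5; Reiko 1/60; Sachiko 1/60; Yori 1/20; Yoshiko 1/20

Mariko, as surviving spouse, takes 2/5.
The remaining 3/5 passes to Hana's descendants per stirpes.
Emiko left no surviving issue, so that branch lapses and is disregarded.
The 3/5 is divided into 3 equal shares of 1/5 among Junko, Isamu, Akira.
Junko is living and takes 1/5.
Isamu predeceased; the 1/5 allotted to Isamu's branch passes to Isamu's issue by representation.
The 1/5 is divided into 4 equal shares of 1/20 among Fumio, Yori, Yoshiko, Takeshi.
Fumio is living and takes 1/20.
Yori is living and takes 1/20.
Yoshiko is living and takes 1/20.
Takeshi predeceased; the 1/20 allotted to Takeshi's branch passes to Takeshi's issue by representation.
The 1/20 is divided into 3 equal shares of 1/60 among Sachiko, Kaede, Reiko.
Sachiko is living and takes 1/60.
Kaede is living and takes 1/60.
Reiko is living and takes 1/60.
Akira is living and takes 1/5.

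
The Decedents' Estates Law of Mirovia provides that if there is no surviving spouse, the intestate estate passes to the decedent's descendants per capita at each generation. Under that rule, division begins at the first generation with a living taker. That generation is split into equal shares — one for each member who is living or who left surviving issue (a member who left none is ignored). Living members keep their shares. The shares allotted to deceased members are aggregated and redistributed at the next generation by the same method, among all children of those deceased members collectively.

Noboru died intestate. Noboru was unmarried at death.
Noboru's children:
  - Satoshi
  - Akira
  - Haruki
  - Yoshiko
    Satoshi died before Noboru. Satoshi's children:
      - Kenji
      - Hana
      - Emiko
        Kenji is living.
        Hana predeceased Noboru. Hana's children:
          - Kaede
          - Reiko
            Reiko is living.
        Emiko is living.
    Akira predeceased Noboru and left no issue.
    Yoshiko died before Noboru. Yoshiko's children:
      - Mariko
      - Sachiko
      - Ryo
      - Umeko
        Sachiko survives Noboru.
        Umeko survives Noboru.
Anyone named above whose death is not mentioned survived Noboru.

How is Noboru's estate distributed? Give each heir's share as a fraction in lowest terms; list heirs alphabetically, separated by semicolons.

There is no surviving spouse, so the entire estate passes to Noboru's descendants per capita at each generation.
At generation 1 (Satoshi, Haruki, Yoshiko) there are 3 shares of (1)/3 = 1/3 each.
Living: Haruki — each takes 1/3.
Deceased: Satoshi and Yoshiko. Their combined 2/3 is pooled and carried to generation 2.
At generation 2 (Kenji, Hana, Emiko, Mariko, Sachiko, Ryo, Umeko) there are 7 shares of (2/3)/7 = 2/21 each.
Living: Kenji, Emiko, Mariko, Sachiko, Ryo, and Umeko — each takes 2/21.
Deceased: Hana. That 2/21 share is carried to generation 3.
At generation 3 (Kaede, Reiko) there are 2 shares of (2/21)/2 = 1/21 each.
Living: Kaede and Reiko — each takes 1/21.

Emiko 2/21; Haruki 1/3; Kaede 1/21; Kenji 2/21; Mariko 2/21; Reiko 1/21; Ryo 2/21; Sachiko 2/21; Umeko 2/21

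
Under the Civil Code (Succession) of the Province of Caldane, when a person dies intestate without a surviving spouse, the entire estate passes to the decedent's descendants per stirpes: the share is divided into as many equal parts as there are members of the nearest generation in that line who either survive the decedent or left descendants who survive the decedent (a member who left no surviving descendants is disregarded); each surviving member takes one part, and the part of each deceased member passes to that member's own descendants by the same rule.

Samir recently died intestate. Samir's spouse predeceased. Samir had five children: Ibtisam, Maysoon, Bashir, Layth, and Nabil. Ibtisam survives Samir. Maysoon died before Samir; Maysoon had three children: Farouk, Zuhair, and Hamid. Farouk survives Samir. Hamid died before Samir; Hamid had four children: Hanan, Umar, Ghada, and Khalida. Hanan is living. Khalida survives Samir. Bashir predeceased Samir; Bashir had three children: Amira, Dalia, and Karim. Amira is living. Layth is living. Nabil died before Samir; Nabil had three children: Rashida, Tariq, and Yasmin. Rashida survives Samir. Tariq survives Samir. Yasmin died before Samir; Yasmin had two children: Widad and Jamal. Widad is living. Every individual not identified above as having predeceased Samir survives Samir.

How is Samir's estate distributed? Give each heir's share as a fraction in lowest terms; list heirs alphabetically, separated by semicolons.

There is no surviving spouse, so the entire estate passes to Samir's descendants per stirpes.
The estate is divided into 5 equal shares of 1/5 among Ibtisam, Maysoon, Bashir, Layth, Nabil.
Ibtisam is living and takes 1/5.
Maysoon predeceased; the 1/5 allotted to Maysoon's branch passes to Maysoon's issue by representation.
The 1/5 is divided into 3 equal shares of 1/15 among Farouk, Zuhair, Hamid.
Farouk is living and takes 1/15.
Zuhair is living and takes 1/15.
Hamid predeceased; the 1/15 allotted to Hamid's branch passes to Hamid's issue by representation.
The 1/15 is divided into 4 equal shares of 1/60 among Hanan, Umar, Ghada, Khalida.
Hanan is living and takes 1/60.
Umar is living and takes 1/60.
Ghada is living and takes 1/60.
Khalida is living and takes 1/60.
Bashir predeceased; the 1/5 allotted to Bashir's branch passes to Bashir's issue by representation.
The 1/5 is divided into 3 equal shares of 1/15 among Amira, Dalia, Karim.
Amira is living and takes 1/15.
Dalia is living and takes 1/15.
Karim is living and takes 1/15.
Layth is living and takes 1/5.
Nabil predeceased; the 1/5 allotted to Nabil's branch passes to Nabil's issue by representation.
The 1/5 is divided into 3 equal shares of 1/15 among Rashida, Tariq, Yasmin.
Rashida is living and takes 1/15.
Tariq is living and takes 1/15.
Yasmin predeceased; the 1/15 allotted to Yasmin's branch passes to Yasmin's issue by representation.
The 1/15 is divided into 2 equal shares of 1/30 among Widad, Jamal.
Widad is living and takes 1/30.
Jamal is living and takes 1/30.

Amira 1/15; Dalia 1/15; Farouk 1/15; Ghada 1/60; Hanan 1/60; Ibtisam 1/5; Jamal 1/30; Karim 1/15; Khalida 1/60; Layth 1/5; Rashida 1/15; Tariq 1/15; Umar 1/60; Widad 1/30; Zuhair 1/15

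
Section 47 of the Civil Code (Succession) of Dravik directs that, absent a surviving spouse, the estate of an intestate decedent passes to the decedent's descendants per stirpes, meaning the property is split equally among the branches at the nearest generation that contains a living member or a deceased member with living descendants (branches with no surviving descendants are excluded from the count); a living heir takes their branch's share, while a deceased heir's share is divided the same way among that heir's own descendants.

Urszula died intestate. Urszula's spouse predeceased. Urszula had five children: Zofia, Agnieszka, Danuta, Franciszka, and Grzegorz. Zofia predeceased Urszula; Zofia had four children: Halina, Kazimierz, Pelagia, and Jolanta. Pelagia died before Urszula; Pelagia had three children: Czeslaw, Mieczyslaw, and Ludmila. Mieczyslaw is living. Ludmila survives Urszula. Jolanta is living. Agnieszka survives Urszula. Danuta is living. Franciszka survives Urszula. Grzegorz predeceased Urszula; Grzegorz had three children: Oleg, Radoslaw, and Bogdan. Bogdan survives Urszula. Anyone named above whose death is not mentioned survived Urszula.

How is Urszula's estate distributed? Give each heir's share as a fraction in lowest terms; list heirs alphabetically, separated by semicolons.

There is no surviving spouse, so the entire estate passes to Urszula's descendants per stirpes.
The estate is divided into 5 equal shares of 1/5 among Zofia, Agnieszka, Danuta, Franciszka, Grzegorz.
Zofia predeceased; the 1/5 allotted to Zofia's branch passes to Zofia's issue by representation.
The 1/5 is divided into 4 equal shares of 1/20 among Halina, Kazimierz, Pelagia, Jolanta.
Halina is living and takes 1/20.
Kazimierz is living and takes 1/20.
Pelagia predeceased; the 1/20 allotted to Pelagia's branch passes to Pelagia's issue by representation.
The 1/20 is divided into 3 equal shares of 1/60 among Czeslaw, Mieczyslaw, Ludmila.
Czeslaw is living and takes 1/60.
Mieczyslaw is living and takes 1/60.
Ludmila is living and takes 1/60.
Jolanta is living and takes 1/20.
Agnieszka is living and takes 1/5.
Danuta is living and takes 1/5.
Franciszka is living and takes 1/5.
Grzegorz predeceased; the 1/5 allotted to Grzegorz's branch passes to Grzegorz's issue by representation.
The 1/5 is divided into 3 equal shares of 1/15 among Oleg, Radoslaw, Bogdan.
Oleg is living and takes 1/15.
Radoslaw is living and takes 1/15.
Bogdan is living and takes 1/15.

Agnieszka 1/5; Bogdan 1/15; Czeslaw 1/60; Danuta 1/5; Franciszka 1/5; Halina 1/20; Jolanta 1/20; Kazimierz 1/20; Ludmila 1/60; Mieczyslaw 1/60; Oleg 1/15; Radoslaw 1/15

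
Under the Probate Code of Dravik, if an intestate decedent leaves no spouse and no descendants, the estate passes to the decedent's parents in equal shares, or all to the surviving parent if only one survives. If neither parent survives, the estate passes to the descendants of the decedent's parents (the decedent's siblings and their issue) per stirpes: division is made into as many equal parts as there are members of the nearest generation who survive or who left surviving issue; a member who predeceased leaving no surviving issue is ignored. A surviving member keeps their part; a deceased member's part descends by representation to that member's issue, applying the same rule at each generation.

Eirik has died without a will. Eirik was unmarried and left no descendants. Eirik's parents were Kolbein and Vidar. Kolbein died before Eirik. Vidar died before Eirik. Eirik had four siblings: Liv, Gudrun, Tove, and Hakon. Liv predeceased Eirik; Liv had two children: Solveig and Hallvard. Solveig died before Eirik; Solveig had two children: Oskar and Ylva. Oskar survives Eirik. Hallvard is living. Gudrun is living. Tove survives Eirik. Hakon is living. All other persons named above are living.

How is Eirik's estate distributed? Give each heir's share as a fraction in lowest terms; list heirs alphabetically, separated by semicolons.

Neither parent survives and there are no descendants, so the estate passes to Eirik's siblings and their issue per stirpes.
The estate is divided into 4 equal shares of 1/4 among Liv, Gudrun, Tove, Hakon.
Liv predeceased; the 1/4 allotted to Liv's branch passes to Liv's issue by representation.
The 1/4 is divided into 2 equal shares of 1/8 among Solveig, Hallvard.
Solveig predeceased; the 1/8 allotted to Solveig's branch passes to Solveig's issue by representation.
The 1/8 is divided into 2 equal shares of 1/16 among Oskar, Ylva.
Oskar is living and takes 1/16.
Ylva is living and takes 1/16.
Hallvard is living and takes 1/8.
Gudrun is living and takes 1/4.
Tove is living and takes 1/4.
Hakon is living and takes 1/4.

Gudrun 1/4; Hakon 1/4; Hallvard 1/8; Oskar 1/16; Tove 1/4; Ylva 1/16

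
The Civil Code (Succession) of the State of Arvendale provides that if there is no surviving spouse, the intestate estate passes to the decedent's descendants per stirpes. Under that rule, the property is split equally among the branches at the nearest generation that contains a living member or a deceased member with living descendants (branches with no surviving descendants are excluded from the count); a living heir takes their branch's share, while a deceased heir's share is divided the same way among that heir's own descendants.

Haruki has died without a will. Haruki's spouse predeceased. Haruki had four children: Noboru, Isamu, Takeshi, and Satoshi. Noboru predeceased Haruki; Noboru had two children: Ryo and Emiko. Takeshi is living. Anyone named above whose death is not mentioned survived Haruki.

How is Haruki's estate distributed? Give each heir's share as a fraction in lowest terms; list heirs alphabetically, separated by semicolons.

There is no surviving spouse, so the entire estate passes to Haruki's descendants per stirpes.
The estate is divided into 4 equal shares of 1/4 among Noboru, Isamu, Takeshi, Satoshi.
Noboru predeceased; the 1/4 allotted to Noboru's branch passes to Noboru's issue by representation.
The 1/4 is divided into 2 equal shares of 1/8 among Ryo, Emiko.
Ryo is living and takes 1/8.
Emiko is living and takes 1/8.
Isamu is living and takes 1/4.
Takeshi is living and takes 1/4.
Satoshi is living and takes 1/4.

Emiko 1/8; Isamu 1/4; Ryo 1/8; Satoshi 1/4; Takeshi 1/4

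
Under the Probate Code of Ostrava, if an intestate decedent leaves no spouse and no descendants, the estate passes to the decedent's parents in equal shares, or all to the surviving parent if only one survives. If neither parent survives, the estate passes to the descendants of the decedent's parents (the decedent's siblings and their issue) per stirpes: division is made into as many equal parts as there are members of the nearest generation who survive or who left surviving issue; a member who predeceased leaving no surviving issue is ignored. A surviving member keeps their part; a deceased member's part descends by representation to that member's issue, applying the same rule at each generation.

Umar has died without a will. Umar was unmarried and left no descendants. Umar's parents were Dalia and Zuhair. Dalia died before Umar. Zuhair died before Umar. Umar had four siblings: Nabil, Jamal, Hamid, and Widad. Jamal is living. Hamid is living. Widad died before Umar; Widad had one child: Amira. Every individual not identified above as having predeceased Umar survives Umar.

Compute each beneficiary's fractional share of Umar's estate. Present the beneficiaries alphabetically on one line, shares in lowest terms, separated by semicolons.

Amira 1/4; Hamid 1/4; Jamal 1/4; Nabil 1/4

Neither parent survives and there are no descendants, so the estate passes to Umar's siblings and their issue per stirpes.
The estate is divided into 4 equal shares of 1/4 among Nabil, Jamal, Hamid, Widad.
Nabil is living and takes 1/4.
Jamal is living and takes 1/4.
Hamid is living and takes 1/4.
Widad predeceased; the 1/4 allotted to Widad's branch passes to Widad's issue by representation.
Amira is the sole taker at this level and receives the full 1/4.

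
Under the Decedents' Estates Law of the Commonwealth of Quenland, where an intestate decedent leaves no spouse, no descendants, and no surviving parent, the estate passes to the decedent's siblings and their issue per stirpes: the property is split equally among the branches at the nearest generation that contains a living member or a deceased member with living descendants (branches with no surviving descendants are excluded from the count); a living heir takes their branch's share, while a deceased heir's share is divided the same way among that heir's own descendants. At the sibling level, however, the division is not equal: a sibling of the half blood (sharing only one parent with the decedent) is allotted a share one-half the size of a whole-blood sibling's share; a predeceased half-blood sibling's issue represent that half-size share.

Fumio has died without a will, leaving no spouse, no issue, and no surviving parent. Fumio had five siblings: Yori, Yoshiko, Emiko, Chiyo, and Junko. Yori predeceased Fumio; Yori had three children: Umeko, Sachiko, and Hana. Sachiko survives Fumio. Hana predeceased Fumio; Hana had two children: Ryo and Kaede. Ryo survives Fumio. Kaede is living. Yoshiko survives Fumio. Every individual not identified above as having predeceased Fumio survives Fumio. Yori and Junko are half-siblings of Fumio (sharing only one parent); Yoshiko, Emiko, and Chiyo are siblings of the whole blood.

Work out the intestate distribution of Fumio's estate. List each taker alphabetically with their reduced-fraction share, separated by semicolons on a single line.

No spouse, descendants, or parent survives, so the estate passes to Fumio's siblings per stirpes.
Half-blood siblings count for one-half the weight of whole-blood siblings at the initial division.
Dividing 1 in proportion to weights (total weight 4): Yori (weight 1/2) → 1/8; Yoshiko (weight 1) → 1/4; Emiko (weight 1) → 1/4; Chiyo (weight 1) → 1/4; Junko (weight 1/2) → 1/8.
Yori predeceased; the 1/8 allotted to Yori's branch passes to Yori's issue by representation.
The 1/8 is divided into 3 equal shares of 1/24 among Umeko, Sachiko, Hana.
Umeko is living and takes 1/24.
Sachiko is living and takes 1/24.
Hana predeceased; the 1/24 allotted to Hana's branch passes to Hana's issue by representation.
The 1/24 is divided into 2 equal shares of 1/48 among Ryo, Kaede.
Ryo is living and takes 1/48.
Kaede is living and takes 1/48.
Yoshiko is living and takes 1/4.
Emiko is living and takes 1/4.
Chiyo is living and takes 1/4.
Junko is living and takes 1/8.

Chiyo 1/4; Emiko 1/4; Junko 1/8; Kaede 1/48; Ryo 1/48; Sachiko 1/24; Umeko 1/24; Yoshiko 1/4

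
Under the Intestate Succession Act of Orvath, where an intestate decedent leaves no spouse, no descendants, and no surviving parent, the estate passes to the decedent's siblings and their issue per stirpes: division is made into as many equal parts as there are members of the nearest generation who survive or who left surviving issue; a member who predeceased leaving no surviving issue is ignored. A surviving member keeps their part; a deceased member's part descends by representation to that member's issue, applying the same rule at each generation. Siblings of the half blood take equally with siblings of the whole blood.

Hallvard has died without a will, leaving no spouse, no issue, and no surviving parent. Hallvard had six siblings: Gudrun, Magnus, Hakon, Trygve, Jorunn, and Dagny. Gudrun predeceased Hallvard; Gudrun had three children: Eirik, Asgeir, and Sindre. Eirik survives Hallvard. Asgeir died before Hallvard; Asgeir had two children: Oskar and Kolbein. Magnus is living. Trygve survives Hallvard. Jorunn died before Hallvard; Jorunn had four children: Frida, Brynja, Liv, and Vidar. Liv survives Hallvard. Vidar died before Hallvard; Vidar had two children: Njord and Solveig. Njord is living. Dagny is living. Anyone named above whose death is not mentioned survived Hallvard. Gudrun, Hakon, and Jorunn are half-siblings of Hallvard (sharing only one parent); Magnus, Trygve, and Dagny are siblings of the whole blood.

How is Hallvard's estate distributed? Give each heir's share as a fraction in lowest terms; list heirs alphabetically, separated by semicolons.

No spouse, descendants, or parent survives, so the estate passes to Hallvard's siblings per stirpes.
Half-blood and whole-blood siblings take equally under the stated rule.
The estate is divided into 6 equal shares of 1/6 among Gudrun, Magnus, Hakon, Trygve, Jorunn, Dagny.
Gudrun predeceased; the 1/6 allotted to Gudrun's branch passes to Gudrun's issue by representation.
The 1/6 is divided into 3 equal shares of 1/18 among Eirik, Asgeir, Sindre.
Eirik is living and takes 1/18.
Asgeir predeceased; the 1/18 allotted to Asgeir's branch passes to Asgeir's issue by representation.
The 1/18 is divided into 2 equal shares of 1/36 among Oskar, Kolbein.
Oskar is living and takes 1/36.
Kolbein is living and takes 1/36.
Sindre is living and takes 1/18.
Magnus is living and takes 1/6.
Hakon is living and takes 1/6.
Trygve is living and takes 1/6.
Jorunn predeceased; the 1/6 allotted to Jorunn's branch passes to Jorunn's issue by representation.
The 1/6 is divided into 4 equal shares of 1/24 among Frida, Brynja, Liv, Vidar.
Frida is living and takes 1/24.
Brynja is living and takes 1/24.
Liv is living and takes 1/24.
Vidar predeceased; the 1/24 allotted to Vidar's branch passes to Vidar's issue by representation.
The 1/24 is divided into 2 equal shares of 1/48 among Njord, Solveig.
Njord is living and takes 1/48.
Solveig is living and takes 1/48.
Dagny is living and takes 1/6.

Brynja 1/24; Dagny 1/6; Eirik 1/18; Frida 1/24; Hakon 1/6; Kolbein 1/36; Liv 1/24; Magnus 1/6; Njord 1/48; Oskar 1/36; Sindre 1/18; Solveig 1/48; Trygve 1/6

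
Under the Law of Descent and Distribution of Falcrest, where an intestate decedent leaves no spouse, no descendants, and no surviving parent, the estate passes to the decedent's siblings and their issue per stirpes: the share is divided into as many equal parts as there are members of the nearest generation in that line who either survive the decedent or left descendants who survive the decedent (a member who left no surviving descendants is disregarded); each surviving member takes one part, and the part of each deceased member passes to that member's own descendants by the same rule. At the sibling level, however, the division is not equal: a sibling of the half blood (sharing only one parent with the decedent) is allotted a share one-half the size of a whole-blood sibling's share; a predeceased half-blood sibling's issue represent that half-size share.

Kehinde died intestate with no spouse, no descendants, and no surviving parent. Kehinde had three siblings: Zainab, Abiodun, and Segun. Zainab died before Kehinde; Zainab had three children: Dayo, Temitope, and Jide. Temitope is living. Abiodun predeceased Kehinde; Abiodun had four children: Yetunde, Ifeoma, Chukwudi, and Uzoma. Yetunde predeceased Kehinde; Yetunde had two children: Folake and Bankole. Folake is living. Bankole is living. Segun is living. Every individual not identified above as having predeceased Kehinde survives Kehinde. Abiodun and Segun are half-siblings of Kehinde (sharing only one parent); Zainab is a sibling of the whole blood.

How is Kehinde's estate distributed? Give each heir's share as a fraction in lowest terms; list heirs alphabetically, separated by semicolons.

No spouse, descendants, or parent survives, so the estate passes to Kehinde's siblings per stirpes.
Half-blood siblings count for one-half the weight of whole-blood siblings at the initial division.
Dividing 1 in proportion to weights (total weight 2): Zainab (weight 1) → 1/2; Abiodun (weight 1/2) → 1/4; Segun (weight 1/2) → 1/4.
Zainab predeceased; the 1/2 allotted to Zainab's branch passes to Zainab's issue by representation.
The 1/2 is divided into 3 equal shares of 1/6 among Dayo, Temitope, Jide.
Dayo is living and takes 1/6.
Temitope is living and takes 1/6.
Jide is living and takes 1/6.
Abiodun predeceased; the 1/4 allotted to Abiodun's branch passes to Abiodun's issue by representation.
The 1/4 is divided into 4 equal shares of 1/16 among Yetunde, Ifeoma, Chukwudi, Uzoma.
Yetunde predeceased; the 1/16 allotted to Yetunde's branch passes to Yetunde's issue by representation.
The 1/16 is divided into 2 equal shares of 1/32 among Folake, Bankole.
Folake is living and takes 1/32.
Bankole is living and takes 1/32.
Ifeoma is living and takes 1/16.
Chukwudi is living and takes 1/16.
Uzoma is living and takes 1/16.
Segun is living and takes 1/4.

Bankole 1/32; Chukwudi 1/16; Dayo 1/6; Folake 1/32; Ifeoma 1/16; Jide 1/6; Segun 1/4; Temitope 1/6; Uzoma 1/16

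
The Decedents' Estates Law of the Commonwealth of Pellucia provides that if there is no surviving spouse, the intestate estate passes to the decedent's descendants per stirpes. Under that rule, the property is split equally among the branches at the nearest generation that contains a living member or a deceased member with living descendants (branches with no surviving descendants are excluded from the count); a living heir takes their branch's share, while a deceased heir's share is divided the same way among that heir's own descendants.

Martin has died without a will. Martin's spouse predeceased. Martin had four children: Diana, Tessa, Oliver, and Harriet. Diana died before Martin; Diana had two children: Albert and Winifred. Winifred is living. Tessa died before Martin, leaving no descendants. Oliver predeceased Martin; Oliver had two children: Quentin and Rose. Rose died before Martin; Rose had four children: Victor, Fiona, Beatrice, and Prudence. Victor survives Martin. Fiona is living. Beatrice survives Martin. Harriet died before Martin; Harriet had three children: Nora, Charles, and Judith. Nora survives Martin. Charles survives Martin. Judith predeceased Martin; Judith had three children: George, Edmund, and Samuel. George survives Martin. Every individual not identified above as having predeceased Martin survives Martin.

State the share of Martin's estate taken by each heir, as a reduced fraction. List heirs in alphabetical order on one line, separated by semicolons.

There is no surviving spouse, so the entire estate passes to Martin's descendants per stirpes.
Tessa left no surviving issue, so that branch lapses and is disregarded.
The estate is divided into 3 equal shares of 1/3 among Diana, Oliver, Harriet.
Diana predeceased; the 1/3 allotted to Diana's branch passes to Diana's issue by representation.
The 1/3 is divided into 2 equal shares of 1/6 among Albert, Winifred.
Albert is living and takes 1/6.
Winifred is living and takes 1/6.
Oliver predeceased; the 1/3 allotted to Oliver's branch passes to Oliver's issue by representation.
The 1/3 is divided into 2 equal shares of 1/6 among Quentin, Rose.
Quentin is living and takes 1/6.
Rose predeceased; the 1/6 allotted to Rose's branch passes to Rose's issue by representation.
The 1/6 is divided into 4 equal shares of 1/24 among Victor, Fiona, Beatrice, Prudence.
Victor is living and takes 1/24.
Fiona is living and takes 1/24.
Beatrice is living and takes 1/24.
Prudence is living and takes 1/24.
Harriet predeceased; the 1/3 allotted to Harriet's branch passes to Harriet's issue by representation.
The 1/3 is divided into 3 equal shares of 1/9 among Nora, Charles, Judith.
Nora is living and takes 1/9.
Charles is living and takes 1/9.
Judith predeceased; the 1/9 allotted to Judith's branch passes to Judith's issue by representation.
The 1/9 is divided into 3 equal shares of 1/27 among George, Edmund, Samuel.
George is living and takes 1/27.
Edmund is living and takes 1/27.
Samuel is living and takes 1/27.

Albert 1/6; Beatrice 1/24; Charles 1/9; Edmund 1/27; Fiona 1/24; George 1/27; Nora 1/9; Prudence 1/24; Quentin 1/6; Samuel 1/27; Victor 1/24; Winifred 1/6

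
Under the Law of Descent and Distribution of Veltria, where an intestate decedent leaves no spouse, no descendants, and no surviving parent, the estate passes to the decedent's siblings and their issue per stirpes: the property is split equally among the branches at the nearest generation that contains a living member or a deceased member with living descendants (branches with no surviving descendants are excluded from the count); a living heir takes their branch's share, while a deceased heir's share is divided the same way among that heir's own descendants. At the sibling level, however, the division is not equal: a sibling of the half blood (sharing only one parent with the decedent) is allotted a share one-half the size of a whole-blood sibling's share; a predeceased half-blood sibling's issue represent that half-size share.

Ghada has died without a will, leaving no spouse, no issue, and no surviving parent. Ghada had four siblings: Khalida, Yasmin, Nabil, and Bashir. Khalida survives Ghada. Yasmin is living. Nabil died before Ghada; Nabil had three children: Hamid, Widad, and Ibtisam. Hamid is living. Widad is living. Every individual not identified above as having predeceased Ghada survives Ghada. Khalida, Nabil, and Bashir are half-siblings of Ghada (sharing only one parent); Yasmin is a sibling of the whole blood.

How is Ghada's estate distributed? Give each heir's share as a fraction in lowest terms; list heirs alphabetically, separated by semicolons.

Bashir 1/5; Hamid 1/15; Ibtisam 1/15; Khalida 1/5; Widad 1/15; Yasmin 2/5

No spouse, descendants, or parent survives, so the estate passes to Ghada's siblings per stirpes.
Half-blood siblings count for one-half the weight of whole-blood siblings at the initial division.
Dividing 1 in proportion to weights (total weight 5/2): Khalida (weight 1/2) → 1/5; Yasmin (weight 1) → 2/5; Nabil (weight 1/2) → 1/5; Bashir (weight 1/2) → 1/5.
Khalida is living and takes 1/5.
Yasmin is living and takes 2/5.
Nabil predeceased; the 1/5 allotted to Nabil's branch passes to Nabil's issue by representation.
The 1/5 is divided into 3 equal shares of 1/15 among Hamid, Widad, Ibtisam.
Hamid is living and takes 1/15.
Widad is living and takes 1/15.
Ibtisam is living and takes 1/15.
Bashir is living and takes 1/5.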